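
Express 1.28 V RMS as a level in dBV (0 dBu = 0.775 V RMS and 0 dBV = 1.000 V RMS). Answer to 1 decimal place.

dBV = 20·log₁₀(V / 1.000 V).
20·log₁₀(1.28/1.000) = +2.1 dBV.

+2.1 dBV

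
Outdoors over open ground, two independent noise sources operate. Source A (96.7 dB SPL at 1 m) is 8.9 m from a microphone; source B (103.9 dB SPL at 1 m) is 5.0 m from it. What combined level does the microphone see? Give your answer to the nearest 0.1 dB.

At the listener: L_A = 96.7 − 20·log₁₀(8.9) = 77.71 dB; L_B = 103.9 − 20·log₁₀(5.0) = 89.92 dB.
Combined: 10·log₁₀(10^(77.71/10)+10^(89.92/10)) = 90.2 dB SPL.

90.2 dB SPL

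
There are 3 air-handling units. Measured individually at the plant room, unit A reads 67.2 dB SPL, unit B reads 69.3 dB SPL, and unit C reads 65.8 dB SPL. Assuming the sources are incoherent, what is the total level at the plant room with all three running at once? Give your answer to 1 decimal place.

Uncorrelated sources add in intensity (power), not in dB.
L_total = 10·log₁₀(10^(67.2/10) + 10^(69.3/10) + 10^(65.8/10)) = 10·log₁₀(17560000) = 72.4 dB SPL.

72.4 dB SPL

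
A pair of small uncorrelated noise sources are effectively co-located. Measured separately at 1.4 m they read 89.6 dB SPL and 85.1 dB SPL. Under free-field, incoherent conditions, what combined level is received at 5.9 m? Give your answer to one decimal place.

Combined at 1.4 m: 10·log₁₀(10^(89.6/10)+10^(85.1/10)) = 90.92 dB SPL.
Then apply −20·log₁₀(5.9/1.4) = -12.49 dB → 78.4 dB SPL.

78.4 dB SPL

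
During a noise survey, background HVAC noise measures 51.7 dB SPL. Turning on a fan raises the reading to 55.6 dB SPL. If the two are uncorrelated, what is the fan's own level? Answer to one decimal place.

Subtract intensities: L_src = 10·log₁₀(10^(L_total/10) − 10^(L_bg/10)).
L_src = 10·log₁₀(10^(55.6/10) − 10^(51.7/10)) = 10·log₁₀(215200) = 53.3 dB SPL.

53.3 dB SPL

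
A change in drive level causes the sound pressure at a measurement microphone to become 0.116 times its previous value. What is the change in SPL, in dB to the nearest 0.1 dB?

Sound pressure is an amplitude quantity: ΔL = 20·log₁₀(p₂/p₁).
20·log₁₀(0.116) = -18.7 dB.

-18.7 dB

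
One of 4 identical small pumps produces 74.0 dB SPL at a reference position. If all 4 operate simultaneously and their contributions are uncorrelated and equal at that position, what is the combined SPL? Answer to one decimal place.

4 equal incoherent sources raise the level by 10·log₁₀(4) = 6.02 dB.
L_total = 74.0 + 6.02 = 80.0 dB SPL.

80.0 dB SPL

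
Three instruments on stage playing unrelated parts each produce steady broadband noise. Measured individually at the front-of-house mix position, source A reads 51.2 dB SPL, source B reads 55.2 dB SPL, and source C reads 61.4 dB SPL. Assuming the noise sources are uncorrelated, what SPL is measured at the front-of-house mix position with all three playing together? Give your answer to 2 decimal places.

62.66 dB SPL

Incoherent sources sum as intensities:
L_total = 10·log₁₀(10^(51.2/10) + 10^(55.2/10) + 10^(61.4/10)) = 10·log₁₀(1843000) = 62.66 dB SPL.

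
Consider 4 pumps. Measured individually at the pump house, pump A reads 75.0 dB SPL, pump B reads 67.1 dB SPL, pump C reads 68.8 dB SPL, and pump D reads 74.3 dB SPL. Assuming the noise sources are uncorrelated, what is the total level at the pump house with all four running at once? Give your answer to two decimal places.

78.53 dB SPL

Add the sources as powers (linear), then convert back to dB:
L_total = 10·log₁₀(10^(75.0/10) + 10^(67.1/10) + 10^(68.8/10) + 10^(74.3/10)) = 10·log₁₀(71250000) = 78.53 dB SPL.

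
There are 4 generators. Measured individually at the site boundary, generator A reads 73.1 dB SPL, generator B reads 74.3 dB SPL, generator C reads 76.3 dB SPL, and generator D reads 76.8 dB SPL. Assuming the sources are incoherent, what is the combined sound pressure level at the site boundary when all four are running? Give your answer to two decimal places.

81.39 dB SPL

Incoherent sources sum as intensities:
L_total = 10·log₁₀(10^(73.1/10) + 10^(74.3/10) + 10^(76.3/10) + 10^(76.8/10)) = 10·log₁₀(137900000) = 81.39 dB SPL.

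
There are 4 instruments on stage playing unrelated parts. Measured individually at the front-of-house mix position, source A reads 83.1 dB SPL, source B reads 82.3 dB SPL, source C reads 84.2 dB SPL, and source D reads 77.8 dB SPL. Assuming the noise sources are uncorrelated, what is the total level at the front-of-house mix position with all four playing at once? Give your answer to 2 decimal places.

Incoherent sources sum as intensities:
L_total = 10·log₁₀(10^(83.1/10) + 10^(82.3/10) + 10^(84.2/10) + 10^(77.8/10)) = 10·log₁₀(697300000) = 88.43 dB SPL.

88.43 dB SPL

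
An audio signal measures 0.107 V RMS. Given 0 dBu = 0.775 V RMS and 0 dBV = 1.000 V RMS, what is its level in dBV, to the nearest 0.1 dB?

dBV = 20·log₁₀(V / 1.000 V).
20·log₁₀(0.107/1.000) = -19.4 dBV.

-19.4 dBV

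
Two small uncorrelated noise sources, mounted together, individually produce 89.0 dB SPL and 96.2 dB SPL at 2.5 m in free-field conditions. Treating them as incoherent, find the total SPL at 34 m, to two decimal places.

Combined at 2.5 m: 10·log₁₀(10^(89.0/10)+10^(96.2/10)) = 96.957 dB SPL.
Then apply −20·log₁₀(34/2.5) = -22.671 dB → 74.29 dB SPL.

74.29 dB SPL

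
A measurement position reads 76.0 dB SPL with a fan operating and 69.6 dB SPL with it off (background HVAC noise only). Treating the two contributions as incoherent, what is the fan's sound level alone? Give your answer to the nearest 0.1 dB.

74.9 dB SPL

Remove the background by subtracting linear intensities:
L_src = 10·log₁₀(10^(76.0/10) − 10^(69.6/10)) = 10·log₁₀(30690000) = 74.9 dB SPL.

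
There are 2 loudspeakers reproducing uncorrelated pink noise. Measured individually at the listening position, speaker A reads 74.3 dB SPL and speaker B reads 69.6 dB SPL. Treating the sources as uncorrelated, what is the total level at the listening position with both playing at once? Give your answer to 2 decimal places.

75.57 dB SPL

Add the sources as powers (linear), then convert back to dB:
L_total = 10·log₁₀(10^(74.3/10) + 10^(69.6/10)) = 10·log₁₀(36040000) = 75.57 dB SPL.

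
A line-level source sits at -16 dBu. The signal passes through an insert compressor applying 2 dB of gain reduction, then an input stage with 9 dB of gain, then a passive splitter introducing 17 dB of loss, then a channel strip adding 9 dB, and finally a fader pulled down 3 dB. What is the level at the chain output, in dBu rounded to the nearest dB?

-20 dBu

Cascaded gains and losses add directly in dB.
-16 − 2 + 9 − 17 + 9 − 3 = -20 dBu.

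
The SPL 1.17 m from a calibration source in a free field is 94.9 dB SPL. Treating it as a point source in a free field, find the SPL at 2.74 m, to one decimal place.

Inverse-square spreading gives ΔL = −20·log₁₀(d₂/d₁).
ΔL = −20·log₁₀(2.74/1.17) = -7.39 dB, so L₂ = 94.9 + (-7.39) = 87.5 dB SPL.

87.5 dB SPL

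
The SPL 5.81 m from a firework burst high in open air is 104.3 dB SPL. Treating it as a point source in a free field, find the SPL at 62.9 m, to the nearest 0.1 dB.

Inverse-square spreading gives ΔL = −20·log₁₀(d₂/d₁).
ΔL = −20·log₁₀(62.9/5.81) = -20.69 dB, so L₂ = 104.3 + (-20.69) = 83.6 dB SPL.

83.6 dB SPL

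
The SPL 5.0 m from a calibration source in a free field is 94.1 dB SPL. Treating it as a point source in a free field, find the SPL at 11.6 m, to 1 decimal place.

Inverse-square spreading gives ΔL = −20·log₁₀(d₂/d₁).
ΔL = −20·log₁₀(11.6/5.0) = -7.31 dB, so L₂ = 94.1 + (-7.31) = 86.8 dB SPL.

86.8 dB SPL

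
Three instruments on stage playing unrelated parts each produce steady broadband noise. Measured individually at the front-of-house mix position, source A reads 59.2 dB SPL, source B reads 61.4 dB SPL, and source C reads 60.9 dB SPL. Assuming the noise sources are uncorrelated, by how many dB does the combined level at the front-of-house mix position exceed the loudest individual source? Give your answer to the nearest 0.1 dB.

4.0 dB

Add the sources as powers (linear), then convert back to dB:
L_total = 10·log₁₀(10^(59.2/10) + 10^(61.4/10) + 10^(60.9/10)) = 65.37 dB SPL.
Excess over the loudest (61.4 dB): 65.37 − 61.4 = 4.0 dB.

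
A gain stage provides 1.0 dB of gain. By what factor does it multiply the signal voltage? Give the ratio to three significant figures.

1.12

Voltage ratio = 10^(dB/20).
10^(1.0/20) = 10^(0.05000) = 1.12.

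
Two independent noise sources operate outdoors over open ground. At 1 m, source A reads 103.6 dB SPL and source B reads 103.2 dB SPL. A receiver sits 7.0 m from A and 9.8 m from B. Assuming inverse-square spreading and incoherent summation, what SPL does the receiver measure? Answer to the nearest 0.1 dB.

At the listener: L_A = 103.6 − 20·log₁₀(7.0) = 86.70 dB; L_B = 103.2 − 20·log₁₀(9.8) = 83.38 dB.
Combined: 10·log₁₀(10^(86.70/10)+10^(83.38/10)) = 88.4 dB SPL.

88.4 dB SPL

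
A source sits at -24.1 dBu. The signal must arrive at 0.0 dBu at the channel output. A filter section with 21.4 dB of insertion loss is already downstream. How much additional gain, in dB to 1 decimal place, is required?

45.5 dB

The required make-up gain is the shortfall in the dB sum.
G = 0.0 − (-24.1) + 21.4 = 45.5 dB.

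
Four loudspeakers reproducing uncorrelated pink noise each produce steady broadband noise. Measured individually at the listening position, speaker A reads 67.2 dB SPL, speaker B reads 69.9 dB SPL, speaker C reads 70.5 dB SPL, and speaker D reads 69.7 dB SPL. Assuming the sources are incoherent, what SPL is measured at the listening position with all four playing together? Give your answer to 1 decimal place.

Uncorrelated sources add in intensity (power), not in dB.
L_total = 10·log₁₀(10^(67.2/10) + 10^(69.9/10) + 10^(70.5/10) + 10^(69.7/10)) = 10·log₁₀(35570000) = 75.5 dB SPL.

75.5 dB SPL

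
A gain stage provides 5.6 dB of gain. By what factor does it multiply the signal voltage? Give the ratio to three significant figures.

1.91

Voltage ratio = 10^(dB/20).
10^(5.6/20) = 10^(0.2800) = 1.91.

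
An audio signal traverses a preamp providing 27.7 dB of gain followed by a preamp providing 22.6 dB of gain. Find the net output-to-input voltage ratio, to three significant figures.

Net gain = 27.7 + 22.6 = 50.3 dB.
Voltage ratio = 10^(50.3/20) = 327.

327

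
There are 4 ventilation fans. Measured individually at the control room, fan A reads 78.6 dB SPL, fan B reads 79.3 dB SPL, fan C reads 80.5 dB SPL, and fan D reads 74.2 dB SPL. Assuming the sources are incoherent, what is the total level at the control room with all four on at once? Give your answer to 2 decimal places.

Add the sources as powers (linear), then convert back to dB:
L_total = 10·log₁₀(10^(78.6/10) + 10^(79.3/10) + 10^(80.5/10) + 10^(74.2/10)) = 10·log₁₀(296100000) = 84.71 dB SPL.

84.71 dB SPL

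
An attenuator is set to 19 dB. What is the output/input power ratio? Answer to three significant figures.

Power ratio = 10^(dB/10).
10^(-19/10) = 10^(-1.900) = 0.0126.

0.0126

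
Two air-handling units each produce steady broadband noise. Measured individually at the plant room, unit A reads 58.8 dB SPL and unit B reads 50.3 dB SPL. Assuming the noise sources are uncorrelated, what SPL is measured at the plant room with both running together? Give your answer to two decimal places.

Incoherent sources sum as intensities:
L_total = 10·log₁₀(10^(58.8/10) + 10^(50.3/10)) = 10·log₁₀(865700) = 59.37 dB SPL.

59.37 dB SPL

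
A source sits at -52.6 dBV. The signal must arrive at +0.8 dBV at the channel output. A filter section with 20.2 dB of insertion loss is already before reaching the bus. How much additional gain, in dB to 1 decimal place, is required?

73.6 dB

The required make-up gain is the shortfall in the dB sum.
G = +0.8 − (-52.6) + 20.2 = 73.6 dB.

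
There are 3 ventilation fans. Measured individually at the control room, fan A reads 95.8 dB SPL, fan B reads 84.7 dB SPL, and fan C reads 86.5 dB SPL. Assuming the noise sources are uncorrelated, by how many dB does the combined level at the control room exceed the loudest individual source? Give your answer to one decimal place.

0.8 dB

Incoherent sources sum as intensities:
L_total = 10·log₁₀(10^(95.8/10) + 10^(84.7/10) + 10^(86.5/10)) = 96.57 dB SPL.
Excess over the loudest (95.8 dB): 96.57 − 95.8 = 0.8 dB.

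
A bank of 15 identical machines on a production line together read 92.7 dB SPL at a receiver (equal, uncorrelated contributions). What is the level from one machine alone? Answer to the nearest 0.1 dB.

15 equal incoherent sources add 10·log₁₀(15) = 11.76 dB over one source.
L_one = 92.7 − 11.76 = 80.9 dB SPL.

80.9 dB SPL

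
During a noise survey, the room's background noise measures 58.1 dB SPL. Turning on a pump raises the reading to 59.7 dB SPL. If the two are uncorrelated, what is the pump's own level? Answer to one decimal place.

Remove the background by subtracting linear intensities:
L_src = 10·log₁₀(10^(59.7/10) − 10^(58.1/10)) = 10·log₁₀(287600) = 54.6 dB SPL.

54.6 dB SPL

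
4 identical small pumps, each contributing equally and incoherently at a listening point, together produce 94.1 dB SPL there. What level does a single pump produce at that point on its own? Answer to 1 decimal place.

4 equal incoherent sources add 10·log₁₀(4) = 6.02 dB over one source.
L_one = 94.1 − 6.02 = 88.1 dB SPL.

88.1 dB SPL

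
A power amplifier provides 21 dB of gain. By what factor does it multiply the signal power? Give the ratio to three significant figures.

126

Power ratio = 10^(dB/10).
10^(21/10) = 10^(2.100) = 126.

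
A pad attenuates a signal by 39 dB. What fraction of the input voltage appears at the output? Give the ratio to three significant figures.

Voltage ratio = 10^(dB/20).
10^(-39/20) = 10^(-1.950) = 0.0112.

0.0112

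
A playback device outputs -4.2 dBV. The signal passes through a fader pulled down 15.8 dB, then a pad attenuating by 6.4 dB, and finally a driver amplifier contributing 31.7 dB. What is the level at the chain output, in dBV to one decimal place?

Gain stages sum in dB:
-4.2 − 15.8 − 6.4 + 31.7 = +5.3 dBV.

+5.3 dBV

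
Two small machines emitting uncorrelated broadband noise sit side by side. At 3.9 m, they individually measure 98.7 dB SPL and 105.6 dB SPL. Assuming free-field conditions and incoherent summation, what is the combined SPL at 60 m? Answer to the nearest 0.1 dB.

82.7 dB SPL

Combined at 3.9 m: 10·log₁₀(10^(98.7/10)+10^(105.6/10)) = 106.41 dB SPL.
Then apply −20·log₁₀(60/3.9) = -23.74 dB → 82.7 dB SPL.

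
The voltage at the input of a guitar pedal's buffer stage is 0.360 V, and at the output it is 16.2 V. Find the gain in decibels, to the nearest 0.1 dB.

Voltage ratio → dB uses the 20·log₁₀ form:
20·log₁₀(16.2/0.360) = 20·log₁₀(45.00) = 33.1 dB.

33.1 dB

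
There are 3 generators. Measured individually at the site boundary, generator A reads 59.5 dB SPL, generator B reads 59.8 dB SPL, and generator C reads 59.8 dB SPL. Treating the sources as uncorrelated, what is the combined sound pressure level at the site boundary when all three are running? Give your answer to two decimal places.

64.47 dB SPL

Uncorrelated sources add in intensity (power), not in dB.
L_total = 10·log₁₀(10^(59.5/10) + 10^(59.8/10) + 10^(59.8/10)) = 10·log₁₀(2801000) = 64.47 dB SPL.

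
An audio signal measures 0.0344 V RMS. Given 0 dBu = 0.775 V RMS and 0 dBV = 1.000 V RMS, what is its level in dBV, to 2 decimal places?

-29.27 dBV

dBV = 20·log₁₀(V / 1.000 V).
20·log₁₀(0.0344/1.000) = -29.27 dBV.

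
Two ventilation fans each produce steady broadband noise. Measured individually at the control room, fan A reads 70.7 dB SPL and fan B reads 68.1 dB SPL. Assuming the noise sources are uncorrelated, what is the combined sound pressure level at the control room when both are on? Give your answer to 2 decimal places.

Uncorrelated sources add in intensity (power), not in dB.
L_total = 10·log₁₀(10^(70.7/10) + 10^(68.1/10)) = 10·log₁₀(18210000) = 72.60 dB SPL.

72.60 dB SPL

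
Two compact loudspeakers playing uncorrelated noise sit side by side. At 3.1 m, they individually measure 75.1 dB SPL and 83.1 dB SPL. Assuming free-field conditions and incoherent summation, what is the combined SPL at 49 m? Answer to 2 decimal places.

59.76 dB SPL

Combined at 3.1 m: 10·log₁₀(10^(75.1/10)+10^(83.1/10)) = 83.739 dB SPL.
Then apply −20·log₁₀(49/3.1) = -23.977 dB → 59.76 dB SPL.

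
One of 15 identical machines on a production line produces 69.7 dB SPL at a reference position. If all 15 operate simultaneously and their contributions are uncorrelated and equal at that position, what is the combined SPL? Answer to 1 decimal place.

15 equal incoherent sources raise the level by 10·log₁₀(15) = 11.76 dB.
L_total = 69.7 + 11.76 = 81.5 dB SPL.

81.5 dB SPL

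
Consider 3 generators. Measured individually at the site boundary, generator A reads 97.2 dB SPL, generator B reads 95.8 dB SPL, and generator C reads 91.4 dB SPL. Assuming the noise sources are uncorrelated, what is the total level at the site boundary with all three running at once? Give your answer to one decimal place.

Add the sources as powers (linear), then convert back to dB:
L_total = 10·log₁₀(10^(97.2/10) + 10^(95.8/10) + 10^(91.4/10)) = 10·log₁₀(10430000000) = 100.2 dB SPL.

100.2 dB SPL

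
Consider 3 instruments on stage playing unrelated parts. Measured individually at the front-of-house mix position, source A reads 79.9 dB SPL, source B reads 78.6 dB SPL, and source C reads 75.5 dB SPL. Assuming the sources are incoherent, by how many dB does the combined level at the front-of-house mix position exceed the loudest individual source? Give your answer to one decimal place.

3.2 dB

Uncorrelated sources add in intensity (power), not in dB.
L_total = 10·log₁₀(10^(79.9/10) + 10^(78.6/10) + 10^(75.5/10)) = 83.13 dB SPL.
Excess over the loudest (79.9 dB): 83.13 − 79.9 = 3.2 dB.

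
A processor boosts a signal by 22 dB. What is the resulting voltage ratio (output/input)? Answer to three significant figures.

12.6

Voltage ratio = 10^(dB/20).
10^(22/20) = 10^(1.100) = 12.6.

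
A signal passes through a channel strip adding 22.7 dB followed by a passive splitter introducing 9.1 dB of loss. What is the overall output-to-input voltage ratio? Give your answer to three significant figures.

Net gain = 22.7 + (−9.1) = 13.6 dB.
Voltage ratio = 10^(13.6/20) = 4.79.

4.79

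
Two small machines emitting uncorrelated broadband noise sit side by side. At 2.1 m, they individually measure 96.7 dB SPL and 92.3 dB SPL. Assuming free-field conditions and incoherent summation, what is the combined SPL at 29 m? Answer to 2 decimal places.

Combined at 2.1 m: 10·log₁₀(10^(96.7/10)+10^(92.3/10)) = 98.045 dB SPL.
Then apply −20·log₁₀(29/2.1) = -22.804 dB → 75.24 dB SPL.

75.24 dB SPL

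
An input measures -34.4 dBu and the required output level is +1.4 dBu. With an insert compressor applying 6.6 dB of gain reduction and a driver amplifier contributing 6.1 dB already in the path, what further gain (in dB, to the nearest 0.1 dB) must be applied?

36.3 dB

The required make-up gain is the shortfall in the dB sum.
G = +1.4 − (-34.4) + 6.6 − 6.1 = 36.3 dB.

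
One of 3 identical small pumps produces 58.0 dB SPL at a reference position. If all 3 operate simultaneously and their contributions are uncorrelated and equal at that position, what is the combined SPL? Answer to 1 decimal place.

3 equal incoherent sources raise the level by 10·log₁₀(3) = 4.77 dB.
L_total = 58.0 + 4.77 = 62.8 dB SPL.

62.8 dB SPL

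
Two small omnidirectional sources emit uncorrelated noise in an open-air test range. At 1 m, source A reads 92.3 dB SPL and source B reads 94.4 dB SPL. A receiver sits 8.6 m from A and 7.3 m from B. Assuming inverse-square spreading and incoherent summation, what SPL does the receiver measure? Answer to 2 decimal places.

78.73 dB SPL

At the listener: L_A = 92.3 − 20·log₁₀(8.6) = 73.610 dB; L_B = 94.4 − 20·log₁₀(7.3) = 77.134 dB.
Combined: 10·log₁₀(10^(73.610/10)+10^(77.134/10)) = 78.73 dB SPL.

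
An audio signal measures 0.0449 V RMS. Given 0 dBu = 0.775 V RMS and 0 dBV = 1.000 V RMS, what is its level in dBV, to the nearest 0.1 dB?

-27.0 dBV

dBV = 20·log₁₀(V / 1.000 V).
20·log₁₀(0.0449/1.000) = -27.0 dBV.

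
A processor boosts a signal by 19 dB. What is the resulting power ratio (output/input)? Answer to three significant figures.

Power ratio = 10^(dB/10).
10^(19/10) = 10^(1.900) = 79.4.

79.4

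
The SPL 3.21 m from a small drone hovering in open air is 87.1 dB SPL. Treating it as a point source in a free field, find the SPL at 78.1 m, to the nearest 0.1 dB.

Free-field point source: level drops by 20·log₁₀ of the distance ratio.
ΔL = −20·log₁₀(78.1/3.21) = -27.72 dB, so L₂ = 87.1 + (-27.72) = 59.4 dB SPL.

59.4 dB SPL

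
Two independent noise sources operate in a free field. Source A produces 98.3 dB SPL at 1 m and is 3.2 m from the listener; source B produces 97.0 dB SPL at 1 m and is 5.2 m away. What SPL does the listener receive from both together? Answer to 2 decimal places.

At the listener: L_A = 98.3 − 20·log₁₀(3.2) = 88.197 dB; L_B = 97.0 − 20·log₁₀(5.2) = 82.680 dB.
Combined: 10·log₁₀(10^(88.197/10)+10^(82.680/10)) = 89.27 dB SPL.

89.27 dB SPL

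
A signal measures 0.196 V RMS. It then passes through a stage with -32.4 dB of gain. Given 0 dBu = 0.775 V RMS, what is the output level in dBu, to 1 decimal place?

Input level: 20·log₁₀(0.196/0.775) = -11.94 dBu.
Output: -11.94 − 32.4 = -44.3 dBu.

-44.3 dBu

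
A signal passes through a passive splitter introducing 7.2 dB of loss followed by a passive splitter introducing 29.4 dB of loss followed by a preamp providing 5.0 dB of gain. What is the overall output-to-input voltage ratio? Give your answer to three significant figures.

Net gain = (−7.2) + (−29.4) + 5.0 = -31.6 dB.
Voltage ratio = 10^(-31.6/20) = 0.0263.

0.0263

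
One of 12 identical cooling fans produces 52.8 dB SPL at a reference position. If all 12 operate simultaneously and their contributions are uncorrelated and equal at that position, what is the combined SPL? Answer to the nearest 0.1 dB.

12 equal incoherent sources raise the level by 10·log₁₀(12) = 10.79 dB.
L_total = 52.8 + 10.79 = 63.6 dB SPL.

63.6 dB SPL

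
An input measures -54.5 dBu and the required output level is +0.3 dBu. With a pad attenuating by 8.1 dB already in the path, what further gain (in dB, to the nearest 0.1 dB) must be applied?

62.9 dB

The required make-up gain is the shortfall in the dB sum.
G = +0.3 − (-54.5) + 8.1 = 62.9 dB.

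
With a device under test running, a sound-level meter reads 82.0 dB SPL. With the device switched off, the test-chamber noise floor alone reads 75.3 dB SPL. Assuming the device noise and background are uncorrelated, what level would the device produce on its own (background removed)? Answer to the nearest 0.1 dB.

81.0 dB SPL

Background correction is a power subtraction:
L_src = 10·log₁₀(10^(82.0/10) − 10^(75.3/10)) = 10·log₁₀(124600000) = 81.0 dB SPL.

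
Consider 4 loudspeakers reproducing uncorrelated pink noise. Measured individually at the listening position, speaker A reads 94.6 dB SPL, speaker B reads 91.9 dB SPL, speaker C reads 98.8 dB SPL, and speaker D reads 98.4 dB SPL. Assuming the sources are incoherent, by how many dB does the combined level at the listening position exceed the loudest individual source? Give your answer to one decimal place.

Add the sources as powers (linear), then convert back to dB:
L_total = 10·log₁₀(10^(94.6/10) + 10^(91.9/10) + 10^(98.8/10) + 10^(98.4/10)) = 102.77 dB SPL.
Excess over the loudest (98.8 dB): 102.77 − 98.8 = 4.0 dB.

4.0 dB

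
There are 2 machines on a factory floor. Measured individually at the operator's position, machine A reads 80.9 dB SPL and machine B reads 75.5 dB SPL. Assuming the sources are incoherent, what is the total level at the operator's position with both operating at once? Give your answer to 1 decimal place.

Incoherent sources sum as intensities:
L_total = 10·log₁₀(10^(80.9/10) + 10^(75.5/10)) = 10·log₁₀(158500000) = 82.0 dB SPL.

82.0 dB SPL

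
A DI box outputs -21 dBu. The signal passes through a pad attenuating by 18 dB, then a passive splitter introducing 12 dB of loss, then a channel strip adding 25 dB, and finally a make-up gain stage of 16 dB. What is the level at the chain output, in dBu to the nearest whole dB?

-10 dBu

In dB, series stages simply add:
-21 − 18 − 12 + 25 + 16 = -10 dBu.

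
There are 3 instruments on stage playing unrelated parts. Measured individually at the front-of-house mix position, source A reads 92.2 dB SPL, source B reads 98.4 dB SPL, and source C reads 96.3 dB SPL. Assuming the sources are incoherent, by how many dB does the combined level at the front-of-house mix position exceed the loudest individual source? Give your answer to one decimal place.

2.7 dB

Incoherent sources sum as intensities:
L_total = 10·log₁₀(10^(92.2/10) + 10^(98.4/10) + 10^(96.3/10)) = 101.09 dB SPL.
Excess over the loudest (98.4 dB): 101.09 − 98.4 = 2.7 dB.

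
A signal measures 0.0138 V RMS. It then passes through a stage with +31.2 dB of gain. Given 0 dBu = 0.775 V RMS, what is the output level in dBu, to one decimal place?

-3.8 dBu

Input level: 20·log₁₀(0.0138/0.775) = -34.99 dBu.
Output: -34.99 + 31.2 = -3.8 dBu.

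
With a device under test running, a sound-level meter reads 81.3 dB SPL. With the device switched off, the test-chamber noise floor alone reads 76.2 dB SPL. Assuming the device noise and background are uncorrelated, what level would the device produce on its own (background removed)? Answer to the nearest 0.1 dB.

Remove the background by subtracting linear intensities:
L_src = 10·log₁₀(10^(81.3/10) − 10^(76.2/10)) = 10·log₁₀(93210000) = 79.7 dB SPL.

79.7 dB SPL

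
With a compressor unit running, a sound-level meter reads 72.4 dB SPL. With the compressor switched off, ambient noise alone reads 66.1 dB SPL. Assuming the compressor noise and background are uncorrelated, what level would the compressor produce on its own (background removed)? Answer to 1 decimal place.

Background correction is a power subtraction:
L_src = 10·log₁₀(10^(72.4/10) − 10^(66.1/10)) = 10·log₁₀(13300000) = 71.2 dB SPL.

71.2 dB SPL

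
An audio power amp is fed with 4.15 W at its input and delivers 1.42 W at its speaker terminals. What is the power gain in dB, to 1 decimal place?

-4.7 dB

Power ratio → dB uses the 10·log₁₀ form:
10·log₁₀(1.42/4.15) = 10·log₁₀(0.3422) = -4.7 dB.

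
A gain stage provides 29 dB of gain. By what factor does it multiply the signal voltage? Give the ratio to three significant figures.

28.2

Voltage ratio = 10^(dB/20).
10^(29/20) = 10^(1.450) = 28.2.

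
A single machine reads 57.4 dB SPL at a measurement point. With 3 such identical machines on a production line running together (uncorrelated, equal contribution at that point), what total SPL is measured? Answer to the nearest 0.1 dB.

62.2 dB SPL

3 equal incoherent sources raise the level by 10·log₁₀(3) = 4.77 dB.
L_total = 57.4 + 4.77 = 62.2 dB SPL.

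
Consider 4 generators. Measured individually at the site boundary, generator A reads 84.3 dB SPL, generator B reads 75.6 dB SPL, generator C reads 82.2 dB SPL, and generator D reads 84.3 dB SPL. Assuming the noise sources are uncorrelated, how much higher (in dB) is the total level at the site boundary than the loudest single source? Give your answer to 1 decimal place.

Incoherent sources sum as intensities:
L_total = 10·log₁₀(10^(84.3/10) + 10^(75.6/10) + 10^(82.2/10) + 10^(84.3/10)) = 88.70 dB SPL.
Excess over the loudest (84.3 dB): 88.70 − 84.3 = 4.4 dB.

4.4 dB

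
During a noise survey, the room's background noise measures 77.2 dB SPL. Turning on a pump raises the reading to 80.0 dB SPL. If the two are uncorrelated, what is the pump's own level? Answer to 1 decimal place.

Subtract intensities: L_src = 10·log₁₀(10^(L_total/10) − 10^(L_bg/10)).
L_src = 10·log₁₀(10^(80.0/10) − 10^(77.2/10)) = 10·log₁₀(47520000) = 76.8 dB SPL.

76.8 dB SPL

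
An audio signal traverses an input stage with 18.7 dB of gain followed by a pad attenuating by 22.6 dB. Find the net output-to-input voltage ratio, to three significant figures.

0.638

Net gain = 18.7 + (−22.6) = -3.9 dB.
Voltage ratio = 10^(-3.9/20) = 0.638.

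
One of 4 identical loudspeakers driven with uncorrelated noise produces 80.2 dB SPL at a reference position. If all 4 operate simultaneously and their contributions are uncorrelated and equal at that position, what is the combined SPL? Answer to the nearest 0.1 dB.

86.2 dB SPL

4 equal incoherent sources raise the level by 10·log₁₀(4) = 6.02 dB.
L_total = 80.2 + 6.02 = 86.2 dB SPL.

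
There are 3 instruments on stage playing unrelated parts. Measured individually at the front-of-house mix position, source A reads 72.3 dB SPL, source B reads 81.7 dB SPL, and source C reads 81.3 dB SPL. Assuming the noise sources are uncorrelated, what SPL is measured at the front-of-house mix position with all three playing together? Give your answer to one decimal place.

Uncorrelated sources add in intensity (power), not in dB.
L_total = 10·log₁₀(10^(72.3/10) + 10^(81.7/10) + 10^(81.3/10)) = 10·log₁₀(299800000) = 84.8 dB SPL.

84.8 dB SPL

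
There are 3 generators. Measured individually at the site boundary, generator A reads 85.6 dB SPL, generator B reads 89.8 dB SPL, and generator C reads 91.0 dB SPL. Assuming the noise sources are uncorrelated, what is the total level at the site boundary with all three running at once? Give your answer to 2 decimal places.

Uncorrelated sources add in intensity (power), not in dB.
L_total = 10·log₁₀(10^(85.6/10) + 10^(89.8/10) + 10^(91.0/10)) = 10·log₁₀(2577000000) = 94.11 dB SPL.

94.11 dB SPL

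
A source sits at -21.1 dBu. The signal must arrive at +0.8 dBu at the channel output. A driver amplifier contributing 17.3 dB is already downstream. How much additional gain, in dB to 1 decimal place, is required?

4.6 dB

The required make-up gain is the shortfall in the dB sum.
G = +0.8 − (-21.1) − 17.3 = 4.6 dB.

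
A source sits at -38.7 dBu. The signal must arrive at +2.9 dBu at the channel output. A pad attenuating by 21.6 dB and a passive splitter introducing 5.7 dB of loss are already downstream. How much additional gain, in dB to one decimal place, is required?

68.9 dB

The required make-up gain is the shortfall in the dB sum.
G = +2.9 − (-38.7) + 21.6 + 5.7 = 68.9 dB.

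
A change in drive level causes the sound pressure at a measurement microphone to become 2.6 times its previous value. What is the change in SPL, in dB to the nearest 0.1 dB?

Sound pressure is an amplitude quantity: ΔL = 20·log₁₀(p₂/p₁).
20·log₁₀(2.6) = 8.3 dB.

8.3 dB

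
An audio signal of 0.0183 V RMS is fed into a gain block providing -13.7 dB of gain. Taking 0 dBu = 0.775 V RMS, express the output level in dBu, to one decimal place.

Input level: 20·log₁₀(0.0183/0.775) = -32.54 dBu.
Output: -32.54 − 13.7 = -46.2 dBu.

-46.2 dBu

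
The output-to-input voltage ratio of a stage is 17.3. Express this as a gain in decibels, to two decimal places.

Voltage ratio → dB uses the 20·log₁₀ form:
20·log₁₀(17.3) = 24.76 dB.

24.76 dB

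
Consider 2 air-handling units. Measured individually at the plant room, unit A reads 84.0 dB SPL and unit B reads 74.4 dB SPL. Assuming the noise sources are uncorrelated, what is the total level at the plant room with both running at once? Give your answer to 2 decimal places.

Incoherent sources sum as intensities:
L_total = 10·log₁₀(10^(84.0/10) + 10^(74.4/10)) = 10·log₁₀(278700000) = 84.45 dB SPL.

84.45 dB SPL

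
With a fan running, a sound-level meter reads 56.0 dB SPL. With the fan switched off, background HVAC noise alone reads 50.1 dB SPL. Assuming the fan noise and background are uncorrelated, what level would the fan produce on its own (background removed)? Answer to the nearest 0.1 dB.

Subtract intensities: L_src = 10·log₁₀(10^(L_total/10) − 10^(L_bg/10)).
L_src = 10·log₁₀(10^(56.0/10) − 10^(50.1/10)) = 10·log₁₀(295800) = 54.7 dB SPL.

54.7 dB SPL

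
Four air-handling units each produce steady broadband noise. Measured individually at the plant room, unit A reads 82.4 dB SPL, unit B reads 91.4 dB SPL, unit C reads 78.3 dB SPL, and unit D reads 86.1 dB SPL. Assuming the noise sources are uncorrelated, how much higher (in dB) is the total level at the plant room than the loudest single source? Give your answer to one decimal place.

1.7 dB

Incoherent sources sum as intensities:
L_total = 10·log₁₀(10^(82.4/10) + 10^(91.4/10) + 10^(78.3/10) + 10^(86.1/10)) = 93.07 dB SPL.
Excess over the loudest (91.4 dB): 93.07 − 91.4 = 1.7 dB.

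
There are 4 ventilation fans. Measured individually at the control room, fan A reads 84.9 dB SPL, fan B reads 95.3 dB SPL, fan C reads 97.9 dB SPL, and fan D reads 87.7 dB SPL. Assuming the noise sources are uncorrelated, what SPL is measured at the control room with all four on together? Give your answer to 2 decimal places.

Incoherent sources sum as intensities:
L_total = 10·log₁₀(10^(84.9/10) + 10^(95.3/10) + 10^(97.9/10) + 10^(87.7/10)) = 10·log₁₀(10452000000) = 100.19 dB SPL.

100.19 dB SPL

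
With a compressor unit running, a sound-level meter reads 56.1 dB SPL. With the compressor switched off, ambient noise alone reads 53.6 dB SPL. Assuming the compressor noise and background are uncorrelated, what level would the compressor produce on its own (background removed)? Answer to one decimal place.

Subtract intensities: L_src = 10·log₁₀(10^(L_total/10) − 10^(L_bg/10)).
L_src = 10·log₁₀(10^(56.1/10) − 10^(53.6/10)) = 10·log₁₀(178300) = 52.5 dB SPL.

52.5 dB SPL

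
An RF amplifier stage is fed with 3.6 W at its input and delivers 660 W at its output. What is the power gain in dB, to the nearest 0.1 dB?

Power is a power quantity, so gain = 10·log₁₀(P_out/P_in).
10·log₁₀(660/3.6) = 10·log₁₀(183.3) = 22.6 dB.

22.6 dB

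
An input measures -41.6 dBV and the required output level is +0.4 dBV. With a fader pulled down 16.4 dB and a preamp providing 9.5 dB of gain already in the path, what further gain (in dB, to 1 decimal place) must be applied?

48.9 dB

The required make-up gain is the shortfall in the dB sum.
G = +0.4 − (-41.6) + 16.4 − 9.5 = 48.9 dB.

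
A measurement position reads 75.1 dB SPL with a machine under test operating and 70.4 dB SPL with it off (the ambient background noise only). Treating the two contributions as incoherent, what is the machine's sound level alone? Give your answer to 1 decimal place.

73.3 dB SPL

Subtract intensities: L_src = 10·log₁₀(10^(L_total/10) − 10^(L_bg/10)).
L_src = 10·log₁₀(10^(75.1/10) − 10^(70.4/10)) = 10·log₁₀(21390000) = 73.3 dB SPL.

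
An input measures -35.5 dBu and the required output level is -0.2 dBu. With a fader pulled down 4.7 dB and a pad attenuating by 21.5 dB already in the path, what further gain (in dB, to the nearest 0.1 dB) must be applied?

61.5 dB

The required make-up gain is the shortfall in the dB sum.
G = -0.2 − (-35.5) + 4.7 + 21.5 = 61.5 dB.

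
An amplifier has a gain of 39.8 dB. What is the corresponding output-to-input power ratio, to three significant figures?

9550

Power ratio = 10^(dB/10).
10^(39.8/10) = 10^(3.980) = 9550.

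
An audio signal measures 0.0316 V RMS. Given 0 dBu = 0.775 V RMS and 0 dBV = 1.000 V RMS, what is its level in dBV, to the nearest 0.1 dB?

-30.0 dBV

dBV = 20·log₁₀(V / 1.000 V).
20·log₁₀(0.0316/1.000) = -30.0 dBV.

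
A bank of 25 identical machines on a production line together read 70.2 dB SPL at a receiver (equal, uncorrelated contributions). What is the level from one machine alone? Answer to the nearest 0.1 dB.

25 equal incoherent sources add 10·log₁₀(25) = 13.98 dB over one source.
L_one = 70.2 − 13.98 = 56.2 dB SPL.

56.2 dB SPL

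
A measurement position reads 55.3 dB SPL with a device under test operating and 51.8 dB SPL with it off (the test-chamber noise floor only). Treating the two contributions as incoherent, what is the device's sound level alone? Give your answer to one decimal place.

52.7 dB SPL

Remove the background by subtracting linear intensities:
L_src = 10·log₁₀(10^(55.3/10) − 10^(51.8/10)) = 10·log₁₀(187500) = 52.7 dB SPL.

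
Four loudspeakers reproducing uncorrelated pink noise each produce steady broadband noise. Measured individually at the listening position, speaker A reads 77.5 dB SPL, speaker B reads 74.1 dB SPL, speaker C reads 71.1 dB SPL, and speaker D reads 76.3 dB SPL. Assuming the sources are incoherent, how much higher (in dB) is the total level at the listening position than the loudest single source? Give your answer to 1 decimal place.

Add the sources as powers (linear), then convert back to dB:
L_total = 10·log₁₀(10^(77.5/10) + 10^(74.1/10) + 10^(71.1/10) + 10^(76.3/10)) = 81.38 dB SPL.
Excess over the loudest (77.5 dB): 81.38 − 77.5 = 3.9 dB.

3.9 dB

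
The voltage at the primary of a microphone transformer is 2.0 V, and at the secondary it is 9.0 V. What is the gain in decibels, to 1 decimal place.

13.1 dB

Voltage ratio → dB uses the 20·log₁₀ form:
20·log₁₀(9.0/2.0) = 20·log₁₀(4.500) = 13.1 dB.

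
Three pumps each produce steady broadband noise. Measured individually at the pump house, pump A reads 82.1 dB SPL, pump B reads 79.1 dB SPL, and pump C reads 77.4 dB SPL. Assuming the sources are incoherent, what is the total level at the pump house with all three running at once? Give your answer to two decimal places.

84.75 dB SPL

Add the sources as powers (linear), then convert back to dB:
L_total = 10·log₁₀(10^(82.1/10) + 10^(79.1/10) + 10^(77.4/10)) = 10·log₁₀(298400000) = 84.75 dB SPL.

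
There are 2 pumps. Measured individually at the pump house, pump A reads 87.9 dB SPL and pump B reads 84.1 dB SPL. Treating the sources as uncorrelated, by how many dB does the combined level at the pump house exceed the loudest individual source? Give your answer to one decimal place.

Incoherent sources sum as intensities:
L_total = 10·log₁₀(10^(87.9/10) + 10^(84.1/10)) = 89.41 dB SPL.
Excess over the loudest (87.9 dB): 89.41 − 87.9 = 1.5 dB.

1.5 dB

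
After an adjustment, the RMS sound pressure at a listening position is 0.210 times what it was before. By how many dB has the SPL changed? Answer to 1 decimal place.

-13.6 dB

SPL change from a pressure ratio uses the 20·log₁₀ form:
20·log₁₀(0.210) = -13.6 dB.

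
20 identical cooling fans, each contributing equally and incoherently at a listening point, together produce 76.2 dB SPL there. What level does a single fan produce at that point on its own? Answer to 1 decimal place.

20 equal incoherent sources add 10·log₁₀(20) = 13.01 dB over one source.
L_one = 76.2 − 13.01 = 63.2 dB SPL.

63.2 dB SPL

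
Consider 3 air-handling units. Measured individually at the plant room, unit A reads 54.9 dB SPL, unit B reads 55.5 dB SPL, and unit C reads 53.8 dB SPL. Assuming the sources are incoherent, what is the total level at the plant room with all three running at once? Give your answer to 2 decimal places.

59.56 dB SPL

Uncorrelated sources add in intensity (power), not in dB.
L_total = 10·log₁₀(10^(54.9/10) + 10^(55.5/10) + 10^(53.8/10)) = 10·log₁₀(903700) = 59.56 dB SPL.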